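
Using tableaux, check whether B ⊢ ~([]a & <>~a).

Yes, valid

Tableau for the negation []a & <>~a:
1. []a & <>~a, w0
2. []a, w0   [&-rule on 1]
3. <>~a, w0   [&-rule on 1]
4. a, w0   [[]-rule on 2 via w0Rw0]
5. ~a, w1   [<>-rule on 3: fresh world w1, w0Rw1]
6. a, w1   [[]-rule on 2 via w0Rw1]
Accessibility: w0Rw0, w0Rw1, w1Rw0, w1Rw1
Branch closes: a and ~a both at w1.
Every branch of the negation's tableau closes; the branch above is one of them.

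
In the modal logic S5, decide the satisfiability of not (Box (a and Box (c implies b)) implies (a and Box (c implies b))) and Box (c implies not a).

Unsatisfiable (every branch closes)

1. not (Box (a and Box (c implies b)) implies (a and Box (c implies b))) and Box (c implies not a), u
2. not (Box (a and Box (c implies b)) implies (a and Box (c implies b))), u   [and-rule on 1]
3. Box (c implies not a), u   [and-rule on 1]
4. Box (a and Box (c implies b)), u   [neg-implies-rule on 2]
5. not (a and Box (c implies b)), u   [neg-implies-rule on 2]
6. c implies not a, u   [Box-rule on 3 via uRu]
7. a and Box (c implies b), u   [Box-rule on 4 via uRu]
8. a, u   [and-rule on 7]
9. Box (c implies b), u   [and-rule on 7]
10. c implies b, u   [Box-rule on 9 via uRu]
11. not Box (c implies b), u   [neg-and-rule on 5 (branches; this branch)]
12. not c, u   [implies-rule on 6 (branches; this branch)]
13. b, u   [implies-rule on 10 (branches; this branch)]
14. not (c implies b), v   [neg-Box-rule on 11: fresh world v, uRv]
15. c, v   [neg-implies-rule on 14]
16. not b, v   [neg-implies-rule on 14]
17. c implies not a, v   [Box-rule on 3 via uRv]
18. a and Box (c implies b), v   [Box-rule on 4 via uRv]
19. a, v   [and-rule on 18]
20. Box (c implies b), v   [and-rule on 18]
21. c implies b, v   [Box-rule on 9 via uRv]
22. not a, v   [implies-rule on 17 (branches; this branch)]
Accessibility: uRu, uRv, vRu, vRv
Branch closes: a and not a both at v.
All branches of the tableau close; one closing branch shown above.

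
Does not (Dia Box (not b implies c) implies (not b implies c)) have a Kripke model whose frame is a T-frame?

Satisfiable (open branch found)

1. not (Dia Box (not b implies c) implies (not b implies c)), u
2. Dia Box (not b implies c), u
3. not (not b implies c), u
4. not b, u
5. not c, u
6. Box (not b implies c), v
7. not b implies c, v
8. c, v
Accessibility: uRu, uRv, vRv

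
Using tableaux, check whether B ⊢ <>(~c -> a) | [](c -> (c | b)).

Tableau for the negation ~(<>(~c -> a) | [](c -> (c | b))):
1. ~(<>(~c -> a) | [](c -> (c | b))), w0
2. ~<>(~c -> a), w0
3. ~[](c -> (c | b)), w0
4. ~(~c -> a), w0
5. ~c, w0
6. ~a, w0
7. ~(c -> (c | b)), w1
8. c, w1
9. ~(c | b), w1
10. ~c, w1
11. ~b, w1
Accessibility: w0Rw0, w0Rw1, w1Rw0, w1Rw1
Branch closes: c and ~c both at w1.
All branches of the negation close; one closing branch shown above.

Valid in B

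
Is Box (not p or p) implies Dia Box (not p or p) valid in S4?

Tableau for the negation not (Box (not p or p) implies Dia Box (not p or p)):
1. not (Box (not p or p) implies Dia Box (not p or p)), w0
2. Box (not p or p), w0   [neg-implies-rule on 1]
3. not Dia Box (not p or p), w0   [neg-implies-rule on 1]
4. not p or p, w0   [Box-rule on 2 via w0Rw0]
5. not Box (not p or p), w0   [neg-Dia-rule on 3 via w0Rw0]
6. p, w0   [or-rule on 4 (branches; this branch)]
7. not (not p or p), w1   [neg-Box-rule on 5: fresh world w1, w0Rw1]
8. p, w1   [neg-or-rule on 7]
9. not p, w1   [neg-or-rule on 7]
Accessibility: w0Rw0, w0Rw1, w1Rw1
Branch closes: p and not p both at w1.
All branches of the negation close; one closing branch shown above.

Valid in S4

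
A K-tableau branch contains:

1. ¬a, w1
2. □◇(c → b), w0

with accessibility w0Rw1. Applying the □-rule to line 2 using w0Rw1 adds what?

◇(c → b), w1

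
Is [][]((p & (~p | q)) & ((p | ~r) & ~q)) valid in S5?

Not valid

Tableau for the negation ~[][]((p & (~p | q)) & ((p | ~r) & ~q)):
1. ~[][]((p & (~p | q)) & ((p | ~r) & ~q)), w0
2. ~[]((p & (~p | q)) & ((p | ~r) & ~q)), w1   [~[]-rule on 1: fresh world w1, w0Rw1]
3. ~((p & (~p | q)) & ((p | ~r) & ~q)), w2   [~[]-rule on 2: fresh world w2, w1Rw2]
4. ~((p | ~r) & ~q), w2   [~&-rule on 3 (branches; this branch)]
5. q, w2   [~&-rule on 4 (branches; this branch)]
Accessibility: w0Rw0, w0Rw1, w0Rw2, w1Rw0, w1Rw1, w1Rw2, w2Rw0, w2Rw1, w2Rw2
The negation has an open branch (countermodel exists).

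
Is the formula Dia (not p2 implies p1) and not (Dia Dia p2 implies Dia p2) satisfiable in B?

1. Dia (not p2 implies p1) and not (Dia Dia p2 implies Dia p2), w0
2. Dia (not p2 implies p1), w0
3. not (Dia Dia p2 implies Dia p2), w0
4. Dia Dia p2, w0
5. not Dia p2, w0
6. not p2, w0
7. not p2 implies p1, w1
8. not p2, w1
9. p1, w1
10. Dia p2, w2
11. not p2, w2
12. p2, w3
Accessibility: w0Rw0, w0Rw1, w0Rw2, w1Rw0, w1Rw1, w2Rw0, w2Rw2, w2Rw3, w3Rw2, w3Rw3

Satisfiable (open branch found)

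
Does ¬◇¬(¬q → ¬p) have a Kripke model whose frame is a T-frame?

1. ¬◇¬(¬q → ¬p), w0
2. ¬q → ¬p, w0
3. ¬p, w0
Accessibility: w0Rw0

Satisfiable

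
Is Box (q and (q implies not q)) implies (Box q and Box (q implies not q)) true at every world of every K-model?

Tableau for the negation not (Box (q and (q implies not q)) implies (Box q and Box (q implies not q))):
1. not (Box (q and (q implies not q)) implies (Box q and Box (q implies not q))), w0
2. Box (q and (q implies not q)), w0
3. not (Box q and Box (q implies not q)), w0
4. not Box (q implies not q), w0
5. not (q implies not q), w1
6. q, w1
7. q and (q implies not q), w1
8. q implies not q, w1
9. not q, w1
Accessibility: w0Rw1
Branch closes: q and not q both at w1.
Every branch of the negation's tableau closes; the branch above is one of them.

Valid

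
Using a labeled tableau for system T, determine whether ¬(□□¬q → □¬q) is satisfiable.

No, unsatisfiable

1. ¬(□□¬q → □¬q), w0
2. □□¬q, w0
3. ¬□¬q, w0
4. □¬q, w0
5. ¬q, w0
6. q, w1
7. □¬q, w1
8. ¬q, w1
Accessibility: w0Rw0, w0Rw1, w1Rw1
Branch closes: q and ¬q both at w1.
(One branch shown.) All branches close.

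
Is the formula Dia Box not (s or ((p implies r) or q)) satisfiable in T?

1. Dia Box not (s or ((p implies r) or q)), 0
2. Box not (s or ((p implies r) or q)), 1   [Dia-rule on 1: fresh world 1, 0R1]
3. not (s or ((p implies r) or q)), 1   [Box-rule on 2 via 1R1]
4. not s, 1   [neg-or-rule on 3]
5. not ((p implies r) or q), 1   [neg-or-rule on 3]
6. not (p implies r), 1   [neg-or-rule on 5]
7. not q, 1   [neg-or-rule on 5]
8. p, 1   [neg-implies-rule on 6]
9. not r, 1   [neg-implies-rule on 6]
Accessibility: 0R0, 0R1, 1R1

Satisfiable (open branch found)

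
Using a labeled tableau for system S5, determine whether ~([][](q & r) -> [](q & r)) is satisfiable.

1. ~([][](q & r) -> [](q & r)), u
2. [][](q & r), u   [~->-rule on 1]
3. ~[](q & r), u   [~->-rule on 1]
4. [](q & r), u   [[]-rule on 2 via uRu]
5. q & r, u   [[]-rule on 4 via uRu]
6. q, u   [&-rule on 5]
7. r, u   [&-rule on 5]
8. ~(q & r), v   [~[]-rule on 3: fresh world v, uRv]
9. [](q & r), v   [[]-rule on 2 via uRv]
10. q & r, v   [[]-rule on 4 via uRv]
11. q, v   [&-rule on 10]
12. r, v   [&-rule on 10]
13. ~r, v   [~&-rule on 8 (branches; this branch)]
Accessibility: uRu, uRv, vRu, vRv
Branch closes: r and ~r both at v.
(One branch shown.) All branches close.

Unsatisfiable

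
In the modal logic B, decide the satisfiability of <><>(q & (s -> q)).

1. <><>(q & (s -> q)), w0
2. <>(q & (s -> q)), w1   [<>-rule on 1: fresh world w1, w0Rw1]
3. q & (s -> q), w2   [<>-rule on 2: fresh world w2, w1Rw2]
4. q, w2   [&-rule on 3]
5. s -> q, w2   [&-rule on 3]
Accessibility: w0Rw0, w0Rw1, w1Rw0, w1Rw1, w1Rw2, w2Rw1, w2Rw2

Yes, satisfiable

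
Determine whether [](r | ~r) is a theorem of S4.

Tableau for the negation ~[](r | ~r):
1. ~[](r | ~r), u
2. ~(r | ~r), v
3. ~r, v
4. r, v
Accessibility: uRu, uRv, vRv
Branch closes: r and ~r both at v.
All branches of the negation close; one closing branch shown above.

Yes, valid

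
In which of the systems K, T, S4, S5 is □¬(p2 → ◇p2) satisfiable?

K

T-tableau for the formula:
1. □¬(p2 → ◇p2), 0
2. ¬(p2 → ◇p2), 0
3. p2, 0
4. ¬◇p2, 0
5. ¬p2, 0
Accessibility: 0R0
Branch closes: p2 and ¬p2 both at 0.
Every branch closes (one shown): unsatisfiable in T, hence also in S4, S5 (every S4/S5-frame is a T-frame).
K-tableau for the formula:
1. □¬(p2 → ◇p2), 0
Complete open branch: satisfiable in K.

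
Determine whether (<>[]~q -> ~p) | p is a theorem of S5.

Valid in S5

Tableau for the negation ~((<>[]~q -> ~p) | p):
1. ~((<>[]~q -> ~p) | p), 0
2. ~(<>[]~q -> ~p), 0   [~|-rule on 1]
3. ~p, 0   [~|-rule on 1]
4. <>[]~q, 0   [~->-rule on 2]
5. p, 0   [~->-rule on 2]
Accessibility: 0R0
Branch closes: p and ~p both at 0.
All branches of the negation close; one closing branch shown above.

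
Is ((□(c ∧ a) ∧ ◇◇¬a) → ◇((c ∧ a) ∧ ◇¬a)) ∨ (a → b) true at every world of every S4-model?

Tableau for the negation ¬(((□(c ∧ a) ∧ ◇◇¬a) → ◇((c ∧ a) ∧ ◇¬a)) ∨ (a → b)):
1. ¬(((□(c ∧ a) ∧ ◇◇¬a) → ◇((c ∧ a) ∧ ◇¬a)) ∨ (a → b)), 0
2. ¬((□(c ∧ a) ∧ ◇◇¬a) → ◇((c ∧ a) ∧ ◇¬a)), 0   [¬∨-rule on 1]
3. ¬(a → b), 0   [¬∨-rule on 1]
4. □(c ∧ a) ∧ ◇◇¬a, 0   [¬→-rule on 2]
5. ¬◇((c ∧ a) ∧ ◇¬a), 0   [¬→-rule on 2]
6. a, 0   [¬→-rule on 3]
7. ¬b, 0   [¬→-rule on 3]
8. □(c ∧ a), 0   [∧-rule on 4]
9. ◇◇¬a, 0   [∧-rule on 4]
10. ¬((c ∧ a) ∧ ◇¬a), 0   [¬◇-rule on 5 via 0R0]
11. c ∧ a, 0   [□-rule on 8 via 0R0]
12. c, 0   [∧-rule on 11]
13. ¬◇¬a, 0   [¬∧-rule on 10 (branches; this branch)]
14. ◇¬a, 1   [◇-rule on 9: fresh world 1, 0R1]
15. ¬((c ∧ a) ∧ ◇¬a), 1   [¬◇-rule on 5 via 0R1]
16. c ∧ a, 1   [□-rule on 8 via 0R1]
17. c, 1   [∧-rule on 16]
18. a, 1   [∧-rule on 16]
19. ¬◇¬a, 1   [¬∧-rule on 15 (branches; this branch)]
20. ¬a, 2   [◇-rule on 14: fresh world 2, 1R2]
21. ¬((c ∧ a) ∧ ◇¬a), 2   [¬◇-rule on 5 via 0R2]
22. c ∧ a, 2   [□-rule on 8 via 0R2]
23. c, 2   [∧-rule on 22]
24. a, 2   [∧-rule on 22]
Accessibility: 0R0, 0R1, 0R2, 1R1, 1R2, 2R2
Branch closes: a and ¬a both at 2.
All branches of the negation close; one closing branch shown above.

Valid in S4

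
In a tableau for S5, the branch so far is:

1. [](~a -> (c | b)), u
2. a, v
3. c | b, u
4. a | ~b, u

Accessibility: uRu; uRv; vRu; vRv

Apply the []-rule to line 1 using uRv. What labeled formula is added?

~a -> (c | b), v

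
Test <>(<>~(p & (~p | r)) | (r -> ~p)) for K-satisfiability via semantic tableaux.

1. <>(<>~(p & (~p | r)) | (r -> ~p)), w0
2. <>~(p & (~p | r)) | (r -> ~p), w1
3. r -> ~p, w1
4. ~p, w1
Accessibility: w0Rw1

Yes, satisfiable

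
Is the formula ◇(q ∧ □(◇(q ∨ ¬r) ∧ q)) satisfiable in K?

1. ◇(q ∧ □(◇(q ∨ ¬r) ∧ q)), u
2. q ∧ □(◇(q ∨ ¬r) ∧ q), v
3. q, v
4. □(◇(q ∨ ¬r) ∧ q), v
Accessibility: uRv

Satisfiable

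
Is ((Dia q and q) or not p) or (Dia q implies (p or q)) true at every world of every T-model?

Tableau for the negation not (((Dia q and q) or not p) or (Dia q implies (p or q))):
1. not (((Dia q and q) or not p) or (Dia q implies (p or q))), u
2. not ((Dia q and q) or not p), u
3. not (Dia q implies (p or q)), u
4. not (Dia q and q), u
5. p, u
6. Dia q, u
7. not (p or q), u
8. not p, u
9. not q, u
Accessibility: uRu
Branch closes: p and not p both at u.
Every branch of the negation's tableau closes; the branch above is one of them.

Valid in T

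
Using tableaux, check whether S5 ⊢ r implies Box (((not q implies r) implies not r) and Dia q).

Tableau for the negation not (r implies Box (((not q implies r) implies not r) and Dia q)):
1. not (r implies Box (((not q implies r) implies not r) and Dia q)), w0
2. r, w0
3. not Box (((not q implies r) implies not r) and Dia q), w0
4. not (((not q implies r) implies not r) and Dia q), w1
5. not Dia q, w1
6. not q, w0
7. not q, w1
Accessibility: w0Rw0, w0Rw1, w1Rw0, w1Rw1
The negation has an open branch (countermodel exists).

No, not valid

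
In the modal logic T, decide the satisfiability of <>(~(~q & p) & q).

1. <>(~(~q & p) & q), 0
2. ~(~q & p) & q, 1
3. ~(~q & p), 1
4. q, 1
5. ~p, 1
Accessibility: 0R0, 0R1, 1R1

Satisfiable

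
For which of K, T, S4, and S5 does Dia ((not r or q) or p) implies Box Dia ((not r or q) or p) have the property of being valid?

S5

S4-tableau for the negation not (Dia ((not r or q) or p) implies Box Dia ((not r or q) or p)):
1. not (Dia ((not r or q) or p) implies Box Dia ((not r or q) or p)), w0
2. Dia ((not r or q) or p), w0
3. not Box Dia ((not r or q) or p), w0
4. (not r or q) or p, w1
5. p, w1
6. not Dia ((not r or q) or p), w2
7. not ((not r or q) or p), w2
8. not (not r or q), w2
9. not p, w2
10. r, w2
11. not q, w2
Accessibility: w0Rw0, w0Rw1, w0Rw2, w1Rw1, w2Rw2
Complete open branch: countermodel on an S4-frame, so not valid in S4, nor in K, T (the same frame is also a K-frame and a T-frame).
S5-tableau for the negation not (Dia ((not r or q) or p) implies Box Dia ((not r or q) or p)):
1. not (Dia ((not r or q) or p) implies Box Dia ((not r or q) or p)), w0
2. Dia ((not r or q) or p), w0
3. not Box Dia ((not r or q) or p), w0
4. (not r or q) or p, w1
5. not r or q, w1
6. q, w1
7. not Dia ((not r or q) or p), w2
8. not ((not r or q) or p), w0
9. not (not r or q), w0
10. not p, w0
11. r, w0
12. not q, w0
13. not ((not r or q) or p), w1
14. not (not r or q), w1
15. not p, w1
16. r, w1
17. not q, w1
Accessibility: w0Rw0, w0Rw1, w0Rw2, w1Rw0, w1Rw1, w1Rw2, w2Rw0, w2Rw1, w2Rw2
Branch closes: q and not q both at w1.
Every branch closes (one shown): valid in S5.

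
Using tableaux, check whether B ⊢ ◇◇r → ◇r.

Tableau for the negation ¬(◇◇r → ◇r):
1. ¬(◇◇r → ◇r), w0
2. ◇◇r, w0   [¬→-rule on 1]
3. ¬◇r, w0   [¬→-rule on 1]
4. ¬r, w0   [¬◇-rule on 3 via w0Rw0]
5. ◇r, w1   [◇-rule on 2: fresh world w1, w0Rw1]
6. ¬r, w1   [¬◇-rule on 3 via w0Rw1]
7. r, w2   [◇-rule on 5: fresh world w2, w1Rw2]
Accessibility: w0Rw0, w0Rw1, w1Rw0, w1Rw1, w1Rw2, w2Rw1, w2Rw2
The negation has an open branch (countermodel exists).

No, not valid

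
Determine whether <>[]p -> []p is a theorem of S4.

No, not valid

Tableau for the negation ~(<>[]p -> []p):
1. ~(<>[]p -> []p), u
2. <>[]p, u   [~->-rule on 1]
3. ~[]p, u   [~->-rule on 1]
4. []p, v   [<>-rule on 2: fresh world v, uRv]
5. p, v   [[]-rule on 4 via vRv]
6. ~p, w   [~[]-rule on 3: fresh world w, uRw]
Accessibility: uRu, uRv, uRw, vRv, wRw
The negation has an open branch (countermodel exists).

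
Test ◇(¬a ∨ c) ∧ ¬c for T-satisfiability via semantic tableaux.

1. ◇(¬a ∨ c) ∧ ¬c, w0
2. ◇(¬a ∨ c), w0   [∧-rule on 1]
3. ¬c, w0   [∧-rule on 1]
4. ¬a ∨ c, w1   [◇-rule on 2: fresh world w1, w0Rw1]
5. c, w1   [∨-rule on 4 (branches; this branch)]
Accessibility: w0Rw0, w0Rw1, w1Rw1

Satisfiable (open branch found)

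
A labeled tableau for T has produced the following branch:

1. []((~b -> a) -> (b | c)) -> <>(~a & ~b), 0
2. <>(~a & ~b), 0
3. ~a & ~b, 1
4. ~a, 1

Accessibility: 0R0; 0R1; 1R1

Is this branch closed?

No atom appears with both signs at the same world.

No, open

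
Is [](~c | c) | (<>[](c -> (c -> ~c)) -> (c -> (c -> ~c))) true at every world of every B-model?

Tableau for the negation ~([](~c | c) | (<>[](c -> (c -> ~c)) -> (c -> (c -> ~c)))):
1. ~([](~c | c) | (<>[](c -> (c -> ~c)) -> (c -> (c -> ~c)))), 0
2. ~[](~c | c), 0
3. ~(<>[](c -> (c -> ~c)) -> (c -> (c -> ~c))), 0
4. <>[](c -> (c -> ~c)), 0
5. ~(c -> (c -> ~c)), 0
6. c, 0
7. ~(c -> ~c), 0
8. ~(~c | c), 1
9. c, 1
10. ~c, 1
Accessibility: 0R0, 0R1, 1R0, 1R1
Branch closes: c and ~c both at 1.
Every branch of the negation's tableau closes; the branch above is one of them.

Valid in B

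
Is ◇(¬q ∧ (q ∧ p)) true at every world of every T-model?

Tableau for the negation ¬◇(¬q ∧ (q ∧ p)):
1. ¬◇(¬q ∧ (q ∧ p)), w0
2. ¬(¬q ∧ (q ∧ p)), w0
3. ¬(q ∧ p), w0
4. ¬p, w0
Accessibility: w0Rw0
The negation has an open branch (countermodel exists).

Invalid (countermodel exists)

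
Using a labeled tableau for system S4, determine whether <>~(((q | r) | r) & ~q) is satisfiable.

1. <>~(((q | r) | r) & ~q), u
2. ~(((q | r) | r) & ~q), v
3. q, v
Accessibility: uRu, uRv, vRv

Satisfiable (open branch found)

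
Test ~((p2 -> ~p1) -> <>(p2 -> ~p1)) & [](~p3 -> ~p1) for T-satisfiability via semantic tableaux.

Unsatisfiable

1. ~((p2 -> ~p1) -> <>(p2 -> ~p1)) & [](~p3 -> ~p1), u
2. ~((p2 -> ~p1) -> <>(p2 -> ~p1)), u
3. [](~p3 -> ~p1), u
4. p2 -> ~p1, u
5. ~<>(p2 -> ~p1), u
6. ~p3 -> ~p1, u
7. ~(p2 -> ~p1), u
8. p2, u
9. p1, u
10. ~p1, u
Accessibility: uRu
Branch closes: p1 and ~p1 both at u.
All branches of the tableau close; one closing branch shown above.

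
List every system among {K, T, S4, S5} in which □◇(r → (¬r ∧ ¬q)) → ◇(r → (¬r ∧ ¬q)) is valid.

T, S4, S5

K-tableau for the negation ¬(□◇(r → (¬r ∧ ¬q)) → ◇(r → (¬r ∧ ¬q))):
1. ¬(□◇(r → (¬r ∧ ¬q)) → ◇(r → (¬r ∧ ¬q))), u
2. □◇(r → (¬r ∧ ¬q)), u   [¬→-rule on 1]
3. ¬◇(r → (¬r ∧ ¬q)), u   [¬→-rule on 1]
Complete open branch: countermodel on a K-frame, so not valid in K.
T-tableau for the negation ¬(□◇(r → (¬r ∧ ¬q)) → ◇(r → (¬r ∧ ¬q))):
1. ¬(□◇(r → (¬r ∧ ¬q)) → ◇(r → (¬r ∧ ¬q))), u
2. □◇(r → (¬r ∧ ¬q)), u   [¬→-rule on 1]
3. ¬◇(r → (¬r ∧ ¬q)), u   [¬→-rule on 1]
4. ◇(r → (¬r ∧ ¬q)), u   [□-rule on 2 via uRu]
5. ¬(r → (¬r ∧ ¬q)), u   [¬◇-rule on 3 via uRu]
6. r, u   [¬→-rule on 5]
7. ¬(¬r ∧ ¬q), u   [¬→-rule on 5]
8. q, u   [¬∧-rule on 7 (branches; this branch)]
9. r → (¬r ∧ ¬q), v   [◇-rule on 4: fresh world v, uRv]
10. ◇(r → (¬r ∧ ¬q)), v   [□-rule on 2 via uRv]
11. ¬(r → (¬r ∧ ¬q)), v   [¬◇-rule on 3 via uRv]
12. r, v   [¬→-rule on 11]
13. ¬(¬r ∧ ¬q), v   [¬→-rule on 11]
14. ¬r ∧ ¬q, v   [→-rule on 9 (branches; this branch)]
15. ¬r, v   [∧-rule on 14]
16. ¬q, v   [∧-rule on 14]
Accessibility: uRu, uRv, vRv
Branch closes: r and ¬r both at v.
Every branch closes (one shown): valid in T, hence also in S4, S5 (every theorem of T is a theorem of S4 and S5).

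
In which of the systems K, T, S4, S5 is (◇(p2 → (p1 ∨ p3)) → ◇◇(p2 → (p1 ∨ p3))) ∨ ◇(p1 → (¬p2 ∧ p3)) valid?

T, S4, S5

T-tableau for the negation ¬((◇(p2 → (p1 ∨ p3)) → ◇◇(p2 → (p1 ∨ p3))) ∨ ◇(p1 → (¬p2 ∧ p3))):
1. ¬((◇(p2 → (p1 ∨ p3)) → ◇◇(p2 → (p1 ∨ p3))) ∨ ◇(p1 → (¬p2 ∧ p3))), w0
2. ¬(◇(p2 → (p1 ∨ p3)) → ◇◇(p2 → (p1 ∨ p3))), w0
3. ¬◇(p1 → (¬p2 ∧ p3)), w0
4. ◇(p2 → (p1 ∨ p3)), w0
5. ¬◇◇(p2 → (p1 ∨ p3)), w0
6. ¬(p1 → (¬p2 ∧ p3)), w0
7. p1, w0
8. ¬(¬p2 ∧ p3), w0
9. ¬◇(p2 → (p1 ∨ p3)), w0
10. ¬(p2 → (p1 ∨ p3)), w0
11. p2, w0
12. ¬(p1 ∨ p3), w0
13. ¬p1, w0
14. ¬p3, w0
Accessibility: w0Rw0
Branch closes: p1 and ¬p1 both at w0.
Every branch closes (one shown): valid in T, hence also in S4, S5 (every theorem of T is a theorem of S4 and S5).
K-tableau for the negation ¬((◇(p2 → (p1 ∨ p3)) → ◇◇(p2 → (p1 ∨ p3))) ∨ ◇(p1 → (¬p2 ∧ p3))):
1. ¬((◇(p2 → (p1 ∨ p3)) → ◇◇(p2 → (p1 ∨ p3))) ∨ ◇(p1 → (¬p2 ∧ p3))), w0
2. ¬(◇(p2 → (p1 ∨ p3)) → ◇◇(p2 → (p1 ∨ p3))), w0
3. ¬◇(p1 → (¬p2 ∧ p3)), w0
4. ◇(p2 → (p1 ∨ p3)), w0
5. ¬◇◇(p2 → (p1 ∨ p3)), w0
6. p2 → (p1 ∨ p3), w1
7. ¬(p1 → (¬p2 ∧ p3)), w1
8. p1, w1
9. ¬(¬p2 ∧ p3), w1
10. ¬◇(p2 → (p1 ∨ p3)), w1
11. p1 ∨ p3, w1
12. ¬p3, w1
Accessibility: w0Rw1
Complete open branch: countermodel on a K-frame, so not valid in K.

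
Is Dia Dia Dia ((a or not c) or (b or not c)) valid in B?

Not valid

Tableau for the negation not Dia Dia Dia ((a or not c) or (b or not c)):
1. not Dia Dia Dia ((a or not c) or (b or not c)), u
2. not Dia Dia ((a or not c) or (b or not c)), u
3. not Dia ((a or not c) or (b or not c)), u
4. not ((a or not c) or (b or not c)), u
5. not (a or not c), u
6. not (b or not c), u
7. not a, u
8. c, u
9. not b, u
Accessibility: uRu
The negation has an open branch (countermodel exists).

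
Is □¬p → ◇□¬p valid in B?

Tableau for the negation ¬(□¬p → ◇□¬p):
1. ¬(□¬p → ◇□¬p), 0
2. □¬p, 0   [¬→-rule on 1]
3. ¬◇□¬p, 0   [¬→-rule on 1]
4. ¬p, 0   [□-rule on 2 via 0R0]
5. ¬□¬p, 0   [¬◇-rule on 3 via 0R0]
6. p, 1   [¬□-rule on 5: fresh world 1, 0R1]
7. ¬p, 1   [□-rule on 2 via 0R1]
Accessibility: 0R0, 0R1, 1R0, 1R1
Branch closes: p and ¬p both at 1.
All branches of the negation close; one closing branch shown above.

Valid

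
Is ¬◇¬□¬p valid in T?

Invalid (countermodel exists)

Tableau for the negation ◇¬□¬p:
1. ◇¬□¬p, u
2. ¬□¬p, v   [◇-rule on 1: fresh world v, uRv]
3. p, w   [¬□-rule on 2: fresh world w, vRw]
Accessibility: uRu, uRv, vRv, vRw, wRw
The negation has an open branch (countermodel exists).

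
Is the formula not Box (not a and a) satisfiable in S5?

Satisfiable (open branch found)

1. not Box (not a and a), 0
2. not (not a and a), 1
3. not a, 1
Accessibility: 0R0, 0R1, 1R0, 1R1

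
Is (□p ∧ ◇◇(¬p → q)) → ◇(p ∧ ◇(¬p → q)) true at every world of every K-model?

Tableau for the negation ¬((□p ∧ ◇◇(¬p → q)) → ◇(p ∧ ◇(¬p → q))):
1. ¬((□p ∧ ◇◇(¬p → q)) → ◇(p ∧ ◇(¬p → q))), u
2. □p ∧ ◇◇(¬p → q), u   [¬→-rule on 1]
3. ¬◇(p ∧ ◇(¬p → q)), u   [¬→-rule on 1]
4. □p, u   [∧-rule on 2]
5. ◇◇(¬p → q), u   [∧-rule on 2]
6. ◇(¬p → q), v   [◇-rule on 5: fresh world v, uRv]
7. ¬(p ∧ ◇(¬p → q)), v   [¬◇-rule on 3 via uRv]
8. p, v   [□-rule on 4 via uRv]
9. ¬◇(¬p → q), v   [¬∧-rule on 7 (branches; this branch)]
10. ¬p → q, w   [◇-rule on 6: fresh world w, vRw]
11. ¬(¬p → q), w   [¬◇-rule on 9 via vRw]
12. ¬p, w   [¬→-rule on 11]
13. ¬q, w   [¬→-rule on 11]
14. q, w   [→-rule on 10 (branches; this branch)]
Accessibility: uRv, vRw
Branch closes: q and ¬q both at w.
Every branch of the negation's tableau closes; the branch above is one of them.

Yes, valid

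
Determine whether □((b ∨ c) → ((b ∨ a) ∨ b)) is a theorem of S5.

Tableau for the negation ¬□((b ∨ c) → ((b ∨ a) ∨ b)):
1. ¬□((b ∨ c) → ((b ∨ a) ∨ b)), w0
2. ¬((b ∨ c) → ((b ∨ a) ∨ b)), w1
3. b ∨ c, w1
4. ¬((b ∨ a) ∨ b), w1
5. ¬(b ∨ a), w1
6. ¬b, w1
7. ¬a, w1
8. c, w1
Accessibility: w0Rw0, w0Rw1, w1Rw0, w1Rw1
The negation has an open branch (countermodel exists).

No, not valid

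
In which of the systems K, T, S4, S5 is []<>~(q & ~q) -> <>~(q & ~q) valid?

T, S4, S5

T-tableau for the negation ~([]<>~(q & ~q) -> <>~(q & ~q)):
1. ~([]<>~(q & ~q) -> <>~(q & ~q)), 0
2. []<>~(q & ~q), 0   [~->-rule on 1]
3. ~<>~(q & ~q), 0   [~->-rule on 1]
4. <>~(q & ~q), 0   [[]-rule on 2 via 0R0]
5. q & ~q, 0   [~<>-rule on 3 via 0R0]
6. q, 0   [&-rule on 5]
7. ~q, 0   [&-rule on 5]
Accessibility: 0R0
Branch closes: q and ~q both at 0.
Every branch closes (one shown): valid in T, hence also in S4, S5 (every theorem of T is a theorem of S4 and S5).
K-tableau for the negation ~([]<>~(q & ~q) -> <>~(q & ~q)):
1. ~([]<>~(q & ~q) -> <>~(q & ~q)), 0
2. []<>~(q & ~q), 0   [~->-rule on 1]
3. ~<>~(q & ~q), 0   [~->-rule on 1]
Complete open branch: countermodel on a K-frame, so not valid in K.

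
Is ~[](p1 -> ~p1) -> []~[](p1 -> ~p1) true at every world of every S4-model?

Tableau for the negation ~(~[](p1 -> ~p1) -> []~[](p1 -> ~p1)):
1. ~(~[](p1 -> ~p1) -> []~[](p1 -> ~p1)), 0
2. ~[](p1 -> ~p1), 0
3. ~[]~[](p1 -> ~p1), 0
4. ~(p1 -> ~p1), 1
5. p1, 1
6. [](p1 -> ~p1), 2
7. p1 -> ~p1, 2
8. ~p1, 2
Accessibility: 0R0, 0R1, 0R2, 1R1, 2R2
The negation has an open branch (countermodel exists).

Not valid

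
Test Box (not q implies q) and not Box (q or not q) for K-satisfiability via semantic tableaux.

Unsatisfiable

1. Box (not q implies q) and not Box (q or not q), w0
2. Box (not q implies q), w0
3. not Box (q or not q), w0
4. not (q or not q), w1
5. not q, w1
6. q, w1
Accessibility: w0Rw1
Branch closes: q and not q both at w1.
All branches of the tableau close; one closing branch shown above.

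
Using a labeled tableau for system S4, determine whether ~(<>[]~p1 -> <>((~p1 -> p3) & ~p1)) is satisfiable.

Yes, satisfiable

1. ~(<>[]~p1 -> <>((~p1 -> p3) & ~p1)), 0
2. <>[]~p1, 0
3. ~<>((~p1 -> p3) & ~p1), 0
4. ~((~p1 -> p3) & ~p1), 0
5. p1, 0
6. []~p1, 1
7. ~((~p1 -> p3) & ~p1), 1
8. ~p1, 1
9. ~(~p1 -> p3), 1
10. ~p3, 1
Accessibility: 0R0, 0R1, 1R1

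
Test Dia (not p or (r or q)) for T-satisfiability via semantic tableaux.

1. Dia (not p or (r or q)), w0
2. not p or (r or q), w1   [Dia-rule on 1: fresh world w1, w0Rw1]
3. r or q, w1   [or-rule on 2 (branches; this branch)]
4. q, w1   [or-rule on 3 (branches; this branch)]
Accessibility: w0Rw0, w0Rw1, w1Rw1

Satisfiable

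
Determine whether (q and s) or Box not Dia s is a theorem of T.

Tableau for the negation not ((q and s) or Box not Dia s):
1. not ((q and s) or Box not Dia s), u
2. not (q and s), u
3. not Box not Dia s, u
4. not s, u
5. Dia s, v
6. s, w
Accessibility: uRu, uRv, vRv, vRw, wRw
The negation has an open branch (countermodel exists).

Not valid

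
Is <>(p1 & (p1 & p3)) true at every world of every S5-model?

Tableau for the negation ~<>(p1 & (p1 & p3)):
1. ~<>(p1 & (p1 & p3)), w0
2. ~(p1 & (p1 & p3)), w0
3. ~(p1 & p3), w0
4. ~p3, w0
Accessibility: w0Rw0
The negation has an open branch (countermodel exists).

Not valid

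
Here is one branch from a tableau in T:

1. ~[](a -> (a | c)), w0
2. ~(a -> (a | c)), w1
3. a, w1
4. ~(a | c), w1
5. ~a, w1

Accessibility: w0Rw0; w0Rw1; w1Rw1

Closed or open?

Both a and ~a appear at w1.

Yes, closed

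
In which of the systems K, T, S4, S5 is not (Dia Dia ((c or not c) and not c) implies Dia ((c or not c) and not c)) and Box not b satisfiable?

K, T

T-tableau for the formula:
1. not (Dia Dia ((c or not c) and not c) implies Dia ((c or not c) and not c)) and Box not b, 0
2. not (Dia Dia ((c or not c) and not c) implies Dia ((c or not c) and not c)), 0   [and-rule on 1]
3. Box not b, 0   [and-rule on 1]
4. Dia Dia ((c or not c) and not c), 0   [neg-implies-rule on 2]
5. not Dia ((c or not c) and not c), 0   [neg-implies-rule on 2]
6. not b, 0   [Box-rule on 3 via 0R0]
7. not ((c or not c) and not c), 0   [neg-Dia-rule on 5 via 0R0]
8. c, 0   [neg-and-rule on 7 (branches; this branch)]
9. Dia ((c or not c) and not c), 1   [Dia-rule on 4: fresh world 1, 0R1]
10. not b, 1   [Box-rule on 3 via 0R1]
11. not ((c or not c) and not c), 1   [neg-Dia-rule on 5 via 0R1]
12. c, 1   [neg-and-rule on 11 (branches; this branch)]
13. (c or not c) and not c, 2   [Dia-rule on 9: fresh world 2, 1R2]
14. c or not c, 2   [and-rule on 13]
15. not c, 2   [and-rule on 13]
Accessibility: 0R0, 0R1, 1R1, 1R2, 2R2
Complete open branch: satisfiable in T, hence also in K (this T-model is also a K-model).
S4-tableau for the formula:
1. not (Dia Dia ((c or not c) and not c) implies Dia ((c or not c) and not c)) and Box not b, 0
2. not (Dia Dia ((c or not c) and not c) implies Dia ((c or not c) and not c)), 0   [and-rule on 1]
3. Box not b, 0   [and-rule on 1]
4. Dia Dia ((c or not c) and not c), 0   [neg-implies-rule on 2]
5. not Dia ((c or not c) and not c), 0   [neg-implies-rule on 2]
6. not b, 0   [Box-rule on 3 via 0R0]
7. not ((c or not c) and not c), 0   [neg-Dia-rule on 5 via 0R0]
8. c, 0   [neg-and-rule on 7 (branches; this branch)]
9. Dia ((c or not c) and not c), 1   [Dia-rule on 4: fresh world 1, 0R1]
10. not b, 1   [Box-rule on 3 via 0R1]
11. not ((c or not c) and not c), 1   [neg-Dia-rule on 5 via 0R1]
12. c, 1   [neg-and-rule on 11 (branches; this branch)]
13. (c or not c) and not c, 2   [Dia-rule on 9: fresh world 2, 1R2]
14. c or not c, 2   [and-rule on 13]
15. not c, 2   [and-rule on 13]
16. not b, 2   [Box-rule on 3 via 0R2]
17. not ((c or not c) and not c), 2   [neg-Dia-rule on 5 via 0R2]
18. not (c or not c), 2   [neg-and-rule on 17 (branches; this branch)]
19. c, 2   [neg-or-rule on 18]
Accessibility: 0R0, 0R1, 0R2, 1R1, 1R2, 2R2
Branch closes: c and not c both at 2.
Every branch closes (one shown): unsatisfiable in S4, hence also in S5 (every S5-frame is an S4-frame).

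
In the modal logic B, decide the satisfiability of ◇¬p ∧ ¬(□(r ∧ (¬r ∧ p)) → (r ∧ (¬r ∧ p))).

1. ◇¬p ∧ ¬(□(r ∧ (¬r ∧ p)) → (r ∧ (¬r ∧ p))), u
2. ◇¬p, u   [∧-rule on 1]
3. ¬(□(r ∧ (¬r ∧ p)) → (r ∧ (¬r ∧ p))), u   [∧-rule on 1]
4. □(r ∧ (¬r ∧ p)), u   [¬→-rule on 3]
5. ¬(r ∧ (¬r ∧ p)), u   [¬→-rule on 3]
6. r ∧ (¬r ∧ p), u   [□-rule on 4 via uRu]
7. r, u   [∧-rule on 6]
8. ¬r ∧ p, u   [∧-rule on 6]
9. ¬r, u   [∧-rule on 8]
10. p, u   [∧-rule on 8]
Accessibility: uRu
Branch closes: r and ¬r both at u.
All branches of the tableau close; one closing branch shown above.

Unsatisfiable (every branch closes)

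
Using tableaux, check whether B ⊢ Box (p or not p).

Valid

Tableau for the negation not Box (p or not p):
1. not Box (p or not p), u
2. not (p or not p), v
3. not p, v
4. p, v
Accessibility: uRu, uRv, vRu, vRv
Branch closes: p and not p both at v.
All branches of the negation close; one closing branch shown above.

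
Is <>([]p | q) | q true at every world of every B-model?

No, not valid

Tableau for the negation ~(<>([]p | q) | q):
1. ~(<>([]p | q) | q), w0
2. ~<>([]p | q), w0   [~|-rule on 1]
3. ~q, w0   [~|-rule on 1]
4. ~([]p | q), w0   [~<>-rule on 2 via w0Rw0]
5. ~[]p, w0   [~|-rule on 4]
6. ~p, w1   [~[]-rule on 5: fresh world w1, w0Rw1]
7. ~([]p | q), w1   [~<>-rule on 2 via w0Rw1]
8. ~[]p, w1   [~|-rule on 7]
9. ~q, w1   [~|-rule on 7]
10. ~p, w2   [~[]-rule on 8: fresh world w2, w1Rw2]
Accessibility: w0Rw0, w0Rw1, w1Rw0, w1Rw1, w1Rw2, w2Rw1, w2Rw2
The negation has an open branch (countermodel exists).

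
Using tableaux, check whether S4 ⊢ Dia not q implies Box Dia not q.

No, not valid

Tableau for the negation not (Dia not q implies Box Dia not q):
1. not (Dia not q implies Box Dia not q), 0
2. Dia not q, 0
3. not Box Dia not q, 0
4. not q, 1
5. not Dia not q, 2
6. q, 2
Accessibility: 0R0, 0R1, 0R2, 1R1, 2R2
The negation has an open branch (countermodel exists).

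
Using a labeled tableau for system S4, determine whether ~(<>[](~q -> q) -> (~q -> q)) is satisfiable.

1. ~(<>[](~q -> q) -> (~q -> q)), w0
2. <>[](~q -> q), w0
3. ~(~q -> q), w0
4. ~q, w0
5. [](~q -> q), w1
6. ~q -> q, w1
7. q, w1
Accessibility: w0Rw0, w0Rw1, w1Rw1

Yes, satisfiable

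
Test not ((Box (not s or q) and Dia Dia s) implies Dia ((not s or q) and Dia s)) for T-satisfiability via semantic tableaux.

No, unsatisfiable

1. not ((Box (not s or q) and Dia Dia s) implies Dia ((not s or q) and Dia s)), 0
2. Box (not s or q) and Dia Dia s, 0   [neg-implies-rule on 1]
3. not Dia ((not s or q) and Dia s), 0   [neg-implies-rule on 1]
4. Box (not s or q), 0   [and-rule on 2]
5. Dia Dia s, 0   [and-rule on 2]
6. not ((not s or q) and Dia s), 0   [neg-Dia-rule on 3 via 0R0]
7. not s or q, 0   [Box-rule on 4 via 0R0]
8. not Dia s, 0   [neg-and-rule on 6 (branches; this branch)]
9. not s, 0   [neg-Dia-rule on 8 via 0R0]
10. q, 0   [or-rule on 7 (branches; this branch)]
11. Dia s, 1   [Dia-rule on 5: fresh world 1, 0R1]
12. not ((not s or q) and Dia s), 1   [neg-Dia-rule on 3 via 0R1]
13. not s or q, 1   [Box-rule on 4 via 0R1]
14. not s, 1   [neg-Dia-rule on 8 via 0R1]
15. not Dia s, 1   [neg-and-rule on 12 (branches; this branch)]
16. q, 1   [or-rule on 13 (branches; this branch)]
17. s, 2   [Dia-rule on 11: fresh world 2, 1R2]
18. not s, 2   [neg-Dia-rule on 15 via 1R2]
Accessibility: 0R0, 0R1, 1R1, 1R2, 2R2
Branch closes: s and not s both at 2.
All branches of the tableau close; one closing branch shown above.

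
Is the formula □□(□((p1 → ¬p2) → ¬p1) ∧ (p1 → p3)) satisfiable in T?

Yes, satisfiable

1. □□(□((p1 → ¬p2) → ¬p1) ∧ (p1 → p3)), u
2. □(□((p1 → ¬p2) → ¬p1) ∧ (p1 → p3)), u
3. □((p1 → ¬p2) → ¬p1) ∧ (p1 → p3), u
4. □((p1 → ¬p2) → ¬p1), u
5. p1 → p3, u
6. (p1 → ¬p2) → ¬p1, u
7. p3, u
8. ¬p1, u
Accessibility: uRu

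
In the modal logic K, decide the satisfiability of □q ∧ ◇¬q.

No, unsatisfiable

1. □q ∧ ◇¬q, 0
2. □q, 0
3. ◇¬q, 0
4. ¬q, 1
5. q, 1
Accessibility: 0R1
Branch closes: q and ¬q both at 1.
(One branch shown.) All branches close.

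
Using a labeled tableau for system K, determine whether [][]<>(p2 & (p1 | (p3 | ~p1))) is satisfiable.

1. [][]<>(p2 & (p1 | (p3 | ~p1))), w0

Satisfiable (open branch found)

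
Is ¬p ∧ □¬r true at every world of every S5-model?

Tableau for the negation ¬(¬p ∧ □¬r):
1. ¬(¬p ∧ □¬r), 0
2. ¬□¬r, 0   [¬∧-rule on 1 (branches; this branch)]
3. r, 1   [¬□-rule on 2: fresh world 1, 0R1]
Accessibility: 0R0, 0R1, 1R0, 1R1
The negation has an open branch (countermodel exists).

No, not valid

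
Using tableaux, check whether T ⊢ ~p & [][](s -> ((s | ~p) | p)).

Not valid

Tableau for the negation ~(~p & [][](s -> ((s | ~p) | p))):
1. ~(~p & [][](s -> ((s | ~p) | p))), 0
2. p, 0   [~&-rule on 1 (branches; this branch)]
Accessibility: 0R0
The negation has an open branch (countermodel exists).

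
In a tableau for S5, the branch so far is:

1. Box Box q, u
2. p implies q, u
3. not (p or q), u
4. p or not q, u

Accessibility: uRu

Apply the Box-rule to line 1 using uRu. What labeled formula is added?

Box q, u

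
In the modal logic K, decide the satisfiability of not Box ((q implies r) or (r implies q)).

No, unsatisfiable

1. not Box ((q implies r) or (r implies q)), u
2. not ((q implies r) or (r implies q)), v
3. not (q implies r), v
4. not (r implies q), v
5. q, v
6. not r, v
7. r, v
8. not q, v
Accessibility: uRv
Branch closes: r and not r both at v.
Every branch closes; the branch above is one of them.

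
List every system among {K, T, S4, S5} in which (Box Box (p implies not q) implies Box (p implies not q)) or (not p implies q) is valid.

T, S4, S5

K-tableau for the negation not ((Box Box (p implies not q) implies Box (p implies not q)) or (not p implies q)):
1. not ((Box Box (p implies not q) implies Box (p implies not q)) or (not p implies q)), 0
2. not (Box Box (p implies not q) implies Box (p implies not q)), 0
3. not (not p implies q), 0
4. Box Box (p implies not q), 0
5. not Box (p implies not q), 0
6. not p, 0
7. not q, 0
8. not (p implies not q), 1
9. p, 1
10. q, 1
11. Box (p implies not q), 1
Accessibility: 0R1
Complete open branch: countermodel on a K-frame, so not valid in K.
T-tableau for the negation not ((Box Box (p implies not q) implies Box (p implies not q)) or (not p implies q)):
1. not ((Box Box (p implies not q) implies Box (p implies not q)) or (not p implies q)), 0
2. not (Box Box (p implies not q) implies Box (p implies not q)), 0
3. not (not p implies q), 0
4. Box Box (p implies not q), 0
5. not Box (p implies not q), 0
6. not p, 0
7. not q, 0
8. Box (p implies not q), 0
9. p implies not q, 0
10. not (p implies not q), 1
11. p, 1
12. q, 1
13. Box (p implies not q), 1
14. p implies not q, 1
15. not q, 1
Accessibility: 0R0, 0R1, 1R1
Branch closes: q and not q both at 1.
Every branch closes (one shown): valid in T, hence also in S4, S5 (every theorem of T is a theorem of S4 and S5).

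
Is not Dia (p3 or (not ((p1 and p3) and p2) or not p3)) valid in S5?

Tableau for the negation Dia (p3 or (not ((p1 and p3) and p2) or not p3)):
1. Dia (p3 or (not ((p1 and p3) and p2) or not p3)), u
2. p3 or (not ((p1 and p3) and p2) or not p3), v
3. not ((p1 and p3) and p2) or not p3, v
4. not p3, v
Accessibility: uRu, uRv, vRu, vRv
The negation has an open branch (countermodel exists).

Not valid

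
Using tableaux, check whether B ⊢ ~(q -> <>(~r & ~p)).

No, not valid

Tableau for the negation q -> <>(~r & ~p):
1. q -> <>(~r & ~p), w0
2. <>(~r & ~p), w0
3. ~r & ~p, w1
4. ~r, w1
5. ~p, w1
Accessibility: w0Rw0, w0Rw1, w1Rw0, w1Rw1
The negation has an open branch (countermodel exists).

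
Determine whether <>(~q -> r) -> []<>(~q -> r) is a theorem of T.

Tableau for the negation ~(<>(~q -> r) -> []<>(~q -> r)):
1. ~(<>(~q -> r) -> []<>(~q -> r)), w0
2. <>(~q -> r), w0   [~->-rule on 1]
3. ~[]<>(~q -> r), w0   [~->-rule on 1]
4. ~q -> r, w1   [<>-rule on 2: fresh world w1, w0Rw1]
5. r, w1   [->-rule on 4 (branches; this branch)]
6. ~<>(~q -> r), w2   [~[]-rule on 3: fresh world w2, w0Rw2]
7. ~(~q -> r), w2   [~<>-rule on 6 via w2Rw2]
8. ~q, w2   [~->-rule on 7]
9. ~r, w2   [~->-rule on 7]
Accessibility: w0Rw0, w0Rw1, w0Rw2, w1Rw1, w2Rw2
The negation has an open branch (countermodel exists).

No, not valid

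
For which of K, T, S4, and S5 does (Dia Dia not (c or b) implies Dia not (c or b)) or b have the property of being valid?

T-tableau for the negation not ((Dia Dia not (c or b) implies Dia not (c or b)) or b):
1. not ((Dia Dia not (c or b) implies Dia not (c or b)) or b), w0
2. not (Dia Dia not (c or b) implies Dia not (c or b)), w0
3. not b, w0
4. Dia Dia not (c or b), w0
5. not Dia not (c or b), w0
6. c or b, w0
7. c, w0
8. Dia not (c or b), w1
9. c or b, w1
10. b, w1
11. not (c or b), w2
12. not c, w2
13. not b, w2
Accessibility: w0Rw0, w0Rw1, w1Rw1, w1Rw2, w2Rw2
Complete open branch: countermodel on a T-frame, so not valid in T, nor in K (the same frame is also a K-frame).
S4-tableau for the negation not ((Dia Dia not (c or b) implies Dia not (c or b)) or b):
1. not ((Dia Dia not (c or b) implies Dia not (c or b)) or b), w0
2. not (Dia Dia not (c or b) implies Dia not (c or b)), w0
3. not b, w0
4. Dia Dia not (c or b), w0
5. not Dia not (c or b), w0
6. c or b, w0
7. c, w0
8. Dia not (c or b), w1
9. c or b, w1
10. b, w1
11. not (c or b), w2
12. not c, w2
13. not b, w2
14. c or b, w2
15. b, w2
Accessibility: w0Rw0, w0Rw1, w0Rw2, w1Rw1, w1Rw2, w2Rw2
Branch closes: b and not b both at w2.
Every branch closes (one shown): valid in S4, hence also in S5 (every theorem of S4 is a theorem of S5).

S4, S5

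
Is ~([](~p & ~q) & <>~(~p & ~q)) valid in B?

Tableau for the negation [](~p & ~q) & <>~(~p & ~q):
1. [](~p & ~q) & <>~(~p & ~q), u
2. [](~p & ~q), u
3. <>~(~p & ~q), u
4. ~p & ~q, u
5. ~p, u
6. ~q, u
7. ~(~p & ~q), v
8. ~p & ~q, v
9. ~p, v
10. ~q, v
11. q, v
Accessibility: uRu, uRv, vRu, vRv
Branch closes: q and ~q both at v.
All branches of the negation close; one closing branch shown above.

Yes, valid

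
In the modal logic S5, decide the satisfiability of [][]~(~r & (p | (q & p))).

Yes, satisfiable

1. [][]~(~r & (p | (q & p))), w0
2. []~(~r & (p | (q & p))), w0
3. ~(~r & (p | (q & p))), w0
4. ~(p | (q & p)), w0
5. ~p, w0
6. ~(q & p), w0
Accessibility: w0Rw0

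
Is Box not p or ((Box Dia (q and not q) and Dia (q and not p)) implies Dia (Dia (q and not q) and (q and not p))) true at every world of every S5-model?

Tableau for the negation not (Box not p or ((Box Dia (q and not q) and Dia (q and not p)) implies Dia (Dia (q and not q) and (q and not p)))):
1. not (Box not p or ((Box Dia (q and not q) and Dia (q and not p)) implies Dia (Dia (q and not q) and (q and not p)))), u
2. not Box not p, u
3. not ((Box Dia (q and not q) and Dia (q and not p)) implies Dia (Dia (q and not q) and (q and not p))), u
4. Box Dia (q and not q) and Dia (q and not p), u
5. not Dia (Dia (q and not q) and (q and not p)), u
6. Box Dia (q and not q), u
7. Dia (q and not p), u
8. not (Dia (q and not q) and (q and not p)), u
9. Dia (q and not q), u
10. not (q and not p), u
11. p, u
12. p, v
13. not (Dia (q and not q) and (q and not p)), v
14. Dia (q and not q), v
15. not (q and not p), v
16. q and not p, w
17. q, w
18. not p, w
19. not (Dia (q and not q) and (q and not p)), w
20. Dia (q and not q), w
21. not Dia (q and not q), w
22. not (q and not q), u
23. not (q and not q), v
24. not (q and not q), w
25. q, u
26. q, v
27. q and not q, x
28. q, x
29. not q, x
Accessibility: uRu, uRv, uRw, uRx, vRu, vRv, vRw, vRx, wRu, wRv, wRw, wRx, xRu, xRv, xRw, xRx
Branch closes: q and not q both at x.
All branches of the negation close; one closing branch shown above.

Valid in S5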